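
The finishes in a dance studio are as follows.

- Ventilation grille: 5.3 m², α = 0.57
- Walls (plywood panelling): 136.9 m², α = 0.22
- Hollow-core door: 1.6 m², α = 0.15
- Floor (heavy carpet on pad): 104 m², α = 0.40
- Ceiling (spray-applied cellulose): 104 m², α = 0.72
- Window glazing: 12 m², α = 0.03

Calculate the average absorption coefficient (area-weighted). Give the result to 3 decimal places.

0.413

S = Σ Sᵢ = 5.3 + 136.9 + 1.6 + 104 + 104 + 12 = 363.8 m².
Weighted sum Σ Sα = 150.219.
ᾱ = A/S = 0.413.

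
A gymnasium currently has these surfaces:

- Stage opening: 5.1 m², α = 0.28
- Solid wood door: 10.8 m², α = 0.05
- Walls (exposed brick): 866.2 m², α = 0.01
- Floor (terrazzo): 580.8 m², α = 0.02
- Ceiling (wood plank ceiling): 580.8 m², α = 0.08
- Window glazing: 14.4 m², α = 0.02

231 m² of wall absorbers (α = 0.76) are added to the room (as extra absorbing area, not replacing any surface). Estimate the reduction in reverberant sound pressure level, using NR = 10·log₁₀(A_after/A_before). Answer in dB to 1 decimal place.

5.5 dB

Summing Sᵢαᵢ: 1.428 + 0.540 + 8.662 + 11.616 + 46.464 + 0.288 → A_before = 68.998 sabins.
Treatment contributes 231·0.76 = 175.560 sabins.
New total A_after = 244.558 sabins.
Reduction = 10 log₁₀(A_after/A_before) = 10 log₁₀(3.5444) = 5.5 dB.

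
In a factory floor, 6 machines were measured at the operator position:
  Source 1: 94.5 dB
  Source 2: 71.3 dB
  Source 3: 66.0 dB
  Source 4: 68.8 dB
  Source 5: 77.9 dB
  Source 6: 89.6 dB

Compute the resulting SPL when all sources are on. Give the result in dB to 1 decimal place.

Converting to relative power and adding: 10^(94.5/10) + 10^(71.3/10) + 10^(66.0/10) + 10^(68.8/10) + 10^(77.9/10) + 10^(89.6/10) = 3.817e+09.
Back to dB: 10·log₁₀ Σ = 95.8 dB.

95.8 dB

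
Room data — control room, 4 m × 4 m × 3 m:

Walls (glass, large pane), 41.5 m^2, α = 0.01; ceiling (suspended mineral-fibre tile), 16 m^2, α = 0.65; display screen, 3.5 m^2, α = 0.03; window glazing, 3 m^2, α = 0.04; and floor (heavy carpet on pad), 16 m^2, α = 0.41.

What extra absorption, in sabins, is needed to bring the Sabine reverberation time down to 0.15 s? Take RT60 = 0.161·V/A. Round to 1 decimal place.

33.9 sabins

A₁ = Σ Sᵢαᵢ = 41.5*0.01 + 16*0.65 + 3.5*0.03 + 3*0.04 + 16*0.41 = 17.600 sabins.
Target A₂ = 0.161·48/0.15 = 51.520 sabins (V = 48 m³).
ΔA = A₂ − A₁ = 51.520 − 17.600 = 33.9 sabins.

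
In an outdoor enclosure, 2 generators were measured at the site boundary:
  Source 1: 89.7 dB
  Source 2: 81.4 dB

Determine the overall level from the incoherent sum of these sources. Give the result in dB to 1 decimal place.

Sum in the linear (power) domain: Σ 10^(Lᵢ/10) = 10^(89.7/10) + 10^(81.4/10) = 1.071e+09.
Back to dB: 10·log₁₀ Σ = 90.3 dB.

90.3 dB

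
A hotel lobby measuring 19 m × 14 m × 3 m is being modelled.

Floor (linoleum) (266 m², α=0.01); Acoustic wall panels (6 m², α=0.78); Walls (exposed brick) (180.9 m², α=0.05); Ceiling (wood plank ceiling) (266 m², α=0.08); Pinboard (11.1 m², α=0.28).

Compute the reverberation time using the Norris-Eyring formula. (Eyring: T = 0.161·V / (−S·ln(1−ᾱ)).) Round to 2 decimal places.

S = Σ Sᵢ = 730.0 m².
Σ(Sᵢαᵢ) = 266×0.01 + 6×0.78 + 180.9×0.05 + 266×0.08 + 11.1×0.28 = 40.773.
ᾱ = 40.773 / 730.0 = 0.0559.
−S·ln(1−ᾱ) = −730.0 × ln(1 − 0.0559) = 41.992.
V = 19 × 14 × 3 = 798 m³.
T = 0.161·V/[−S·ln(1−ᾱ)] = 0.161·798/41.992 = 3.06 s.

3.06 sec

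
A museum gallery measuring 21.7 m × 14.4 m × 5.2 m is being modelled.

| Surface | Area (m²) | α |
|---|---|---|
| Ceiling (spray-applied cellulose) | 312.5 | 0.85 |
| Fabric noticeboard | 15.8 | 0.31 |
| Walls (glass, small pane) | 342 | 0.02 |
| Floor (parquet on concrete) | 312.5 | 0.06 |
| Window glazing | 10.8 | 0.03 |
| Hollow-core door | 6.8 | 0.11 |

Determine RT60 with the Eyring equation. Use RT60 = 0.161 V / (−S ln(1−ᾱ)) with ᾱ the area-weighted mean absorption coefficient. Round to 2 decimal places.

Total surface area S = 312.5 + 15.8 + 342 + 312.5 + 10.8 + 6.8 = 1000.4 m².
Σ(Sᵢαᵢ) = 312.5×0.85 + 15.8×0.31 + 342×0.02 + 312.5×0.06 + 10.8×0.03 + 6.8×0.11 = 297.185.
Mean coefficient ᾱ = A/S = 0.2971.
−S·ln(1−ᾱ) = −1000.4 × ln(1 − 0.2971) = 352.682.
V = 21.7 × 14.4 × 5.2 = 1624.896 m³.
T = 0.161·V/[−S·ln(1−ᾱ)] = 0.161·1624.896/352.682 = 0.74 s.

0.74 s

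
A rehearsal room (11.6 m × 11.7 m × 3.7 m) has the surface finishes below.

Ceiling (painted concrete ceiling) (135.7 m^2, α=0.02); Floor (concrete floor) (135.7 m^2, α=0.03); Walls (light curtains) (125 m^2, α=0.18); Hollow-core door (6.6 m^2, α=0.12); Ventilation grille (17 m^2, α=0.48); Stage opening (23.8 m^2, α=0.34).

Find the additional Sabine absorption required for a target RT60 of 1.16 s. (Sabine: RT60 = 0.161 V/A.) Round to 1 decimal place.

Summing Sᵢαᵢ: 2.714 + 4.071 + 22.500 + 0.792 + 8.160 + 8.092 → A₁ = 46.329 sabins.
V = 502.164 m³. Required absorption A₂ = 0.161 × 502.164 / 1.16 = 69.697 sabins.
Additional absorption ΔA = 69.697 − 46.329 = 23.4 sabins.

23.4 sabins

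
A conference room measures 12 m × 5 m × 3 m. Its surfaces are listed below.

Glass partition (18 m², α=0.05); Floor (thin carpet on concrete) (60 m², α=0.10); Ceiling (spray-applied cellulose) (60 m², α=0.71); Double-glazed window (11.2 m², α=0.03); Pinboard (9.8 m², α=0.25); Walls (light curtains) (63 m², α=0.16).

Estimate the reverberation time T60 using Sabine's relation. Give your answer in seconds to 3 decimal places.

Equivalent absorption area: A = 18·0.05 + 60·0.10 + 60·0.71 + 11.2·0.03 + 9.8·0.25 + 63·0.16 = 62.366 m².
V = 12·5·3 = 180 m³.
RT60 = 0.161 · V / A = 0.161 × 180 / 62.366 = 0.465 s.

0.465 s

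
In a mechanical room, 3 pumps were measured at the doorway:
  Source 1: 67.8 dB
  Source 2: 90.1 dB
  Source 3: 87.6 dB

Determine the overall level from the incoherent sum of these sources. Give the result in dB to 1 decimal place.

92.1 dB

Sum in the linear (power) domain: Σ 10^(Lᵢ/10) = 10^(67.8/10) + 10^(90.1/10) + 10^(87.6/10) = 1.605e+09.
Back to dB: 10·log₁₀ Σ = 92.1 dB.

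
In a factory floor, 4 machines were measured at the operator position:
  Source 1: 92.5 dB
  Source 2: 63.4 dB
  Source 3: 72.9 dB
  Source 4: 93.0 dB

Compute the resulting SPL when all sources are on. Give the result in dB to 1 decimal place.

95.8 dB

Sum in the linear (power) domain: Σ 10^(Lᵢ/10) = 10^(92.5/10) + 10^(63.4/10) + 10^(72.9/10) + 10^(93.0/10) = 3.795e+09.
Combined level = 10 log₁₀(3.795e+09) = 95.8 dB.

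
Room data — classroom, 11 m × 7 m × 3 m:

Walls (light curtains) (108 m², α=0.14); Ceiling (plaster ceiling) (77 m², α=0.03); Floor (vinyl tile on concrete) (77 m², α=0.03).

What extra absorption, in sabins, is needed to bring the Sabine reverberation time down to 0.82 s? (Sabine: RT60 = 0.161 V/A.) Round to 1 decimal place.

A₁ = Σ Sᵢαᵢ = 108*0.14 + 77*0.03 + 77*0.03 = 19.740 sabins.
V = 231 m³. Required absorption A₂ = 0.161 × 231 / 0.82 = 45.355 sabins.
Shortfall: 45.355 − 19.740 = 25.6 sabins.

25.6 sabins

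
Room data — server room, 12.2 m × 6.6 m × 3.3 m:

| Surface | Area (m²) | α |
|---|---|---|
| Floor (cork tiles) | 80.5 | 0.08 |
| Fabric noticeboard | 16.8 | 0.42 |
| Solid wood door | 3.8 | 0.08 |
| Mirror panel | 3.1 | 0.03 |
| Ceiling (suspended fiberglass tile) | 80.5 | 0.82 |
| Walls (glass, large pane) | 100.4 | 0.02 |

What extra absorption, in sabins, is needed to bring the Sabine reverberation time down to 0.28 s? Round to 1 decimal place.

70.9 sabins

Equivalent absorption area: A₁ = 80.5*0.08 + 16.8*0.42 + 3.8*0.08 + 3.1*0.03 + 80.5*0.82 + 100.4*0.02 = 81.911 m².
Target A₂ = 0.161·265.716/0.28 = 152.787 sabins (V = 265.716 m³).
Additional absorption ΔA = 152.787 − 81.911 = 70.9 sabins.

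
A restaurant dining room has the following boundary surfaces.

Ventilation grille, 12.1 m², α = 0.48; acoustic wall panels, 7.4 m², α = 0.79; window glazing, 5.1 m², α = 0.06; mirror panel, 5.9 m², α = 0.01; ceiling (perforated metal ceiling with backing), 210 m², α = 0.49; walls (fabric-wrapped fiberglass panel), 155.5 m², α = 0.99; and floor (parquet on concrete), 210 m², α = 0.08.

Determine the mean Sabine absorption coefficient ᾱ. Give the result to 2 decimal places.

S = Σ Sᵢ = 12.1 + 7.4 + 5.1 + 5.9 + 210 + 155.5 + 210 = 606.0 m².
A = 12.1×0.48 + 7.4×0.79 + 5.1×0.06 + 5.9×0.01 + 210×0.49 + 155.5×0.99 + 210×0.08 = 285.664 sabins.
ᾱ = A/S = 0.47.

0.47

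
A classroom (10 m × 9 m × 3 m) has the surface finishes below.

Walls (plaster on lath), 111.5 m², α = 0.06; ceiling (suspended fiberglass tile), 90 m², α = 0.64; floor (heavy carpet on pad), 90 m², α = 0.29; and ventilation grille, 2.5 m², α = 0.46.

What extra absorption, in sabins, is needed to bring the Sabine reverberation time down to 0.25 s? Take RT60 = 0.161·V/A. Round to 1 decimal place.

82.3 sabins

Total absorption A₁ = 111.5·0.06 + 90·0.64 + 90·0.29 + 2.5·0.46
  = 6.690 + 57.600 + 26.100 + 1.150 = 91.540 m² sabins.
V = 270 m³. Required absorption A₂ = 0.161 × 270 / 0.25 = 173.880 sabins.
ΔA = A₂ − A₁ = 173.880 − 91.540 = 82.3 sabins.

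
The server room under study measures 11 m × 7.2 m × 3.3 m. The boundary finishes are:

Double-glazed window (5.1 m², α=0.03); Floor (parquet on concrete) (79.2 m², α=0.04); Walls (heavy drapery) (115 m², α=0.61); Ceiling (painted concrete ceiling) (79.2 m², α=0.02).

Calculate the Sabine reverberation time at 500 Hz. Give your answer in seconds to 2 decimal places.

0.56 sec

Equivalent absorption area: A = 5.1*0.03 + 79.2*0.04 + 115*0.61 + 79.2*0.02 = 75.055 m².
Room volume: 261.36 m³.
Sabine: RT60 = 0.161 × 261.36 / 75.055 = 0.56 s.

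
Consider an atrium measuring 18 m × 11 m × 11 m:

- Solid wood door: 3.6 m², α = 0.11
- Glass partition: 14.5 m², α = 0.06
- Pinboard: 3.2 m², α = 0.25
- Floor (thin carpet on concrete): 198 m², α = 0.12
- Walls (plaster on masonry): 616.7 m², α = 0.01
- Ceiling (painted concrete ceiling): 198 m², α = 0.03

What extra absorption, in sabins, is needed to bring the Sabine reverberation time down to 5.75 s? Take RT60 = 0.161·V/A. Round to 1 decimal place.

23.1 sabins

Total absorption A₁ = 3.6·0.11 + 14.5·0.06 + 3.2·0.25 + 198·0.12 + 616.7·0.01 + 198·0.03
  = 0.396 + 0.870 + 0.800 + 23.760 + 6.167 + 5.940 = 37.933 m² sabins.
Target A₂ = 0.161·2178/5.75 = 60.984 sabins (V = 2178 m³).
Shortfall: 60.984 − 37.933 = 23.1 sabins.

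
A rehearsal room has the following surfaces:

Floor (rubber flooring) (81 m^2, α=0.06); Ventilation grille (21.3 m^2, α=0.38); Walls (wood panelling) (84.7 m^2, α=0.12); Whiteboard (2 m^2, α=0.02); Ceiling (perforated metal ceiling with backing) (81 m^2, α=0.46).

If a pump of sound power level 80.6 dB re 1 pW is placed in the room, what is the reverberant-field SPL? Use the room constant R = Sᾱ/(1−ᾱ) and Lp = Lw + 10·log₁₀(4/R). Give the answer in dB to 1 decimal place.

67.7 dB

Σ(Sᵢαᵢ) = 81×0.06 + 21.3×0.38 + 84.7×0.12 + 2×0.02 + 81×0.46 = 60.418; total area S = 270.0 m^2.
ᾱ = 0.2238, so room constant R = A/(1−ᾱ) = 77.838 m^2.
Lp = 80.6 + 10·log₁₀(4/77.838) = 80.6 + (-12.89) = 67.7 dB.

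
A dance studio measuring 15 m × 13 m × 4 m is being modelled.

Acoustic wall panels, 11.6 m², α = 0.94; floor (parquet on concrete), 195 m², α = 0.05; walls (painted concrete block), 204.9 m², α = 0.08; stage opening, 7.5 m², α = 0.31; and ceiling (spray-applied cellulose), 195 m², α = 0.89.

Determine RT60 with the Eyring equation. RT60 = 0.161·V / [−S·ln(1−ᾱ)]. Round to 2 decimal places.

0.48 seconds

Total surface area S = 11.6 + 195 + 204.9 + 7.5 + 195 = 614.0 m².
Σ(Sᵢαᵢ) = 11.6·0.94 + 195·0.05 + 204.9·0.08 + 7.5·0.31 + 195·0.89 = 212.921.
Mean coefficient ᾱ = A/S = 0.3468.
−S·ln(1−ᾱ) = −614.0 × ln(1 − 0.3468) = 261.485.
V = 15 × 13 × 4 = 780 m³.
RT60 = 0.161 × 780 / 261.485 = 0.48 s.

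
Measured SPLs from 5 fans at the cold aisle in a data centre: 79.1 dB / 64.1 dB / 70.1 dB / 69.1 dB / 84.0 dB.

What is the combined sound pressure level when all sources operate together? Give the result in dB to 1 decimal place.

Σ 10^(Lᵢ/10) = 3.534e+08.
L_total = 10·log₁₀(3.534e+08) = 85.5 dB.

85.5 dB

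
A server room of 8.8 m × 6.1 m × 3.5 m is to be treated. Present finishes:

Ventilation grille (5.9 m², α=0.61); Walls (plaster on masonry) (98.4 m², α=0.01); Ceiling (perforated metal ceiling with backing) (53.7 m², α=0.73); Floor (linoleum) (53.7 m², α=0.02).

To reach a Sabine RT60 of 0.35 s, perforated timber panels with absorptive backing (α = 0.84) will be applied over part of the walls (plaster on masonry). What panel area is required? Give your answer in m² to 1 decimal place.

50.1

Summing Sᵢαᵢ: 3.599 + 0.984 + 39.201 + 1.074 → A₁ = 44.858 sabins.
V = 187.88 m³. Target absorption A₂ = 0.161 × 187.88 / 0.35 = 86.425 sabins.
Absorption to add: 86.425 − 44.858 = 41.567 sabins.
Net gain per m²: Δα = 0.84 − 0.01 = 0.83.
Panel area = 41.567 / 0.83 = 50.1 m².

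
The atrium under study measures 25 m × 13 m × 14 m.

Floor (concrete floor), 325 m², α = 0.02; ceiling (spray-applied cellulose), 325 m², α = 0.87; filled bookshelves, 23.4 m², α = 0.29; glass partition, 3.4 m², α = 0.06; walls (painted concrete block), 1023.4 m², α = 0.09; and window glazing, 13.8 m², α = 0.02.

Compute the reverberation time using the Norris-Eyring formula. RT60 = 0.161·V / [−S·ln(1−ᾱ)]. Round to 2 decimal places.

S = Σ Sᵢ = 1714.0 m².
Absorption A = 325×0.02 + 325×0.87 + 23.4×0.29 + 3.4×0.06 + 1023.4×0.09 + 13.8×0.02 = 388.622 sabins.
ᾱ = 388.622 / 1714.0 = 0.2267.
−S·ln(1−ᾱ) = −1714.0 × ln(1 − 0.2267) = 440.649.
V = 25 × 13 × 14 = 4550 m³.
RT60 = 0.161 × 4550 / 440.649 = 1.66 s.

1.66 s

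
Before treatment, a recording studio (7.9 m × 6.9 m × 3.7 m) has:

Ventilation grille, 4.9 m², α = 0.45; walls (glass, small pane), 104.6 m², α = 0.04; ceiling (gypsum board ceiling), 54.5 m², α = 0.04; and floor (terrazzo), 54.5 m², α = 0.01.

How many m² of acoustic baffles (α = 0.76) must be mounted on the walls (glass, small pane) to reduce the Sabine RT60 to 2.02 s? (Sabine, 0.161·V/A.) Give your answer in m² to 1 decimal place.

9.7

Total absorption A₁ = 4.9*0.45 + 104.6*0.04 + 54.5*0.04 + 54.5*0.01
  = 2.205 + 4.184 + 2.180 + 0.545 = 9.114 m² sabins.
V = 201.687 m³. Target absorption A₂ = 0.161 × 201.687 / 2.02 = 16.075 sabins.
ΔA needed = 16.075 − 9.114 = 6.961 sabins.
Each m² of panel replacing the walls (glass, small pane) adds (0.76 − 0.04) = 0.72 sabins.
Panel area = 6.961 / 0.72 = 9.7 m².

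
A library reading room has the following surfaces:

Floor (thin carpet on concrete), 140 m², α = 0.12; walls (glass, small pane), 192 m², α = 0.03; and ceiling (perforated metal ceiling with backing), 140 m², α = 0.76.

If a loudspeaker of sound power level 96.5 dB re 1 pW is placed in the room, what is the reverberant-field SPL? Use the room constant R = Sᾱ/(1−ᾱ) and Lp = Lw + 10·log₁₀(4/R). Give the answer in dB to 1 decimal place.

80.0 dB

Σ(Sᵢαᵢ) = 140·0.12 + 192·0.03 + 140·0.76 = 128.960; total area S = 472.0 m².
ᾱ = 0.2732, so room constant R = A/(1−ᾱ) = 177.435 m².
Lp = 96.5 + 10·log₁₀(4/177.435) = 96.5 + (-16.47) = 80.0 dB.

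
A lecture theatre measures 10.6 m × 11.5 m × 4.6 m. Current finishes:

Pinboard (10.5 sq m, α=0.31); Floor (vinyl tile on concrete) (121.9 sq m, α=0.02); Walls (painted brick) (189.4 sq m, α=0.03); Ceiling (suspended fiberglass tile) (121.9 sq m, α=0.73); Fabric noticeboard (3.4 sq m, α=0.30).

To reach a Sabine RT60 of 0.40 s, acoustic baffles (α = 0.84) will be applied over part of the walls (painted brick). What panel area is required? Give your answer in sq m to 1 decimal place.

153.5

Total absorption A₁ = 10.5*0.31 + 121.9*0.02 + 189.4*0.03 + 121.9*0.73 + 3.4*0.30
  = 3.255 + 2.438 + 5.682 + 88.987 + 1.020 = 101.382 sq m sabins.
V = 560.74 m³. Target absorption A₂ = 0.161 × 560.74 / 0.40 = 225.698 sabins.
ΔA needed = 225.698 − 101.382 = 124.316 sabins.
Net gain per sq m: Δα = 0.84 − 0.03 = 0.81.
Area = ΔA/Δα = 124.316/0.81 = 153.5 sq m.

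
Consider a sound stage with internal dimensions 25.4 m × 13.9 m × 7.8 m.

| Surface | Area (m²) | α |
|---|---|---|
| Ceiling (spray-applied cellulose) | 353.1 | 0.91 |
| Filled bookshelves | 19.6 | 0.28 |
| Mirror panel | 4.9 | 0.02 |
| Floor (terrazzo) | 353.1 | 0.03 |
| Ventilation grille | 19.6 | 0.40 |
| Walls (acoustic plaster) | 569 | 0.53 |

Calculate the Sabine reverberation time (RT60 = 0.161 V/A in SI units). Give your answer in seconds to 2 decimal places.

0.69 sec

Summing Sᵢαᵢ: 321.321 + 5.488 + 0.098 + 10.593 + 7.840 + 301.570 → A = 646.910 sabins.
Volume V = 25.4 × 13.9 × 7.8 = 2753.868 m³.
Sabine: RT60 = 0.161 × 2753.868 / 646.910 = 0.69 s.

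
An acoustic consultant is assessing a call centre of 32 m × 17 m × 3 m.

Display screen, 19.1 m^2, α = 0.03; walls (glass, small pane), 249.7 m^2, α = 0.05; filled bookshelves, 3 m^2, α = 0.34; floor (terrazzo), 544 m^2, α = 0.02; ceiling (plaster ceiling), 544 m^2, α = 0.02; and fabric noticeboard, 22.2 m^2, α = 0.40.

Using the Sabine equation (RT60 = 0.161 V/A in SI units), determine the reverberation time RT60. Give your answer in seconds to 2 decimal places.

5.88 s

Summing Sᵢαᵢ: 0.573 + 12.485 + 1.020 + 10.880 + 10.880 + 8.880 → A = 44.718 sabins.
V = 32·17·3 = 1632 m³.
Sabine: RT60 = 0.161 × 1632 / 44.718 = 5.88 s.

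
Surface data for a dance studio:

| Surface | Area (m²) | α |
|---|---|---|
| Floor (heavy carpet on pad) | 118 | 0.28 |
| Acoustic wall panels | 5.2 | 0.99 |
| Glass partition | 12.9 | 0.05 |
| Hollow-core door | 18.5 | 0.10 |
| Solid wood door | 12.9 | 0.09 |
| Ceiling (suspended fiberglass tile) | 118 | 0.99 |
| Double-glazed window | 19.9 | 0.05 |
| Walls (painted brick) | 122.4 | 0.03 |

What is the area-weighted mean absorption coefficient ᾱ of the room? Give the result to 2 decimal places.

S = Σ Sᵢ = 118 + 5.2 + 12.9 + 18.5 + 12.9 + 118 + 19.9 + 122.4 = 427.8 m².
A = 118×0.28 + 5.2×0.99 + 12.9×0.05 + 18.5×0.10 + 12.9×0.09 + 118×0.99 + 19.9×0.05 + 122.4×0.03 = 163.331 sabins.
ᾱ = A/S = 0.38.

0.38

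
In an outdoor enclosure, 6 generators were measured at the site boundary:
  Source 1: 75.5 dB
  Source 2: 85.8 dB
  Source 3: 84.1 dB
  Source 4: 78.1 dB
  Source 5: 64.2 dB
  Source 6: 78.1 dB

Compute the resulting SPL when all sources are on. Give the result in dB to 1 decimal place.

Sum in the linear (power) domain: Σ 10^(Lᵢ/10) = 10^(75.5/10) + 10^(85.8/10) + 10^(84.1/10) + 10^(78.1/10) + 10^(64.2/10) + 10^(78.1/10) = 8.045e+08.
L_total = 10·log₁₀(8.045e+08) = 89.1 dB.

89.1 dB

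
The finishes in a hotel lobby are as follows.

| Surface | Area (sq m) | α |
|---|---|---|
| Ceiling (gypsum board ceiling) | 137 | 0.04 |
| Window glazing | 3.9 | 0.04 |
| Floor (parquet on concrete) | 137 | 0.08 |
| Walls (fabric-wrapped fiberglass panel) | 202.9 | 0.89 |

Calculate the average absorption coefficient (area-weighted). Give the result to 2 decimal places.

0.41

S = Σ Sᵢ = 137 + 3.9 + 137 + 202.9 = 480.8 sq m.
Weighted sum Σ Sα = 197.177.
ᾱ = A/S = 0.41.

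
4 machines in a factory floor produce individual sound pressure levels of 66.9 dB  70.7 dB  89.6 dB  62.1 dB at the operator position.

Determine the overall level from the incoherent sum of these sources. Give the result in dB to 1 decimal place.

Σ 10^(Lᵢ/10) = 9.303e+08.
Back to dB: 10·log₁₀ Σ = 89.7 dB.

89.7 dB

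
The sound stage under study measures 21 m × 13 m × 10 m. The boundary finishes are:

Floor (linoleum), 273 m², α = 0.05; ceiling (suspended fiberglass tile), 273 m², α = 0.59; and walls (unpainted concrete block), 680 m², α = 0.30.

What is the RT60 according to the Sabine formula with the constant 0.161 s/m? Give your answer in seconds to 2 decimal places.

Total absorption A = 273·0.05 + 273·0.59 + 680·0.30
  = 13.650 + 161.070 + 204.000 = 378.720 m² sabins.
Room volume: 2730 m³.
RT60 = 0.161 · V / A = 0.161 × 2730 / 378.720 = 1.16 s.

1.16 sec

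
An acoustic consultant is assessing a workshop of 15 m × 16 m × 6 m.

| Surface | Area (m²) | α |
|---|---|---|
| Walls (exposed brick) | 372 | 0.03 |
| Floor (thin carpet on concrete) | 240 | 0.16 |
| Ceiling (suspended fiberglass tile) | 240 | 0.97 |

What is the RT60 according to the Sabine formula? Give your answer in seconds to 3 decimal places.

A = Σ Sᵢαᵢ = 372×0.03 + 240×0.16 + 240×0.97 = 282.360 sabins.
Room volume: 1440 m³.
RT60 = 0.161 · V / A = 0.161 × 1440 / 282.360 = 0.821 s.

0.821 s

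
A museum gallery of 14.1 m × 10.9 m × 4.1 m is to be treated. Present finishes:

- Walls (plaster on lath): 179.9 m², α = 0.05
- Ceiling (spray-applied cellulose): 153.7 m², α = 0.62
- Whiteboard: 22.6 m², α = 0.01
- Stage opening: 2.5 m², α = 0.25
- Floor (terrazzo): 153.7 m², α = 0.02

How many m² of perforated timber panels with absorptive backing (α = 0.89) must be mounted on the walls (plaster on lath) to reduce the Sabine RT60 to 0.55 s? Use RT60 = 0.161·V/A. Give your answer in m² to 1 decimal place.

Total absorption A₁ = 179.9·0.05 + 153.7·0.62 + 22.6·0.01 + 2.5·0.25 + 153.7·0.02
  = 8.995 + 95.294 + 0.226 + 0.625 + 3.074 = 108.214 m² sabins.
V = 630.129 m³. Target absorption A₂ = 0.161 × 630.129 / 0.55 = 184.456 sabins.
ΔA needed = 184.456 − 108.214 = 76.242 sabins.
Each m² of panel replacing the walls (plaster on lath) adds (0.89 − 0.05) = 0.84 sabins.
Area = ΔA/Δα = 76.242/0.84 = 90.8 m².

90.8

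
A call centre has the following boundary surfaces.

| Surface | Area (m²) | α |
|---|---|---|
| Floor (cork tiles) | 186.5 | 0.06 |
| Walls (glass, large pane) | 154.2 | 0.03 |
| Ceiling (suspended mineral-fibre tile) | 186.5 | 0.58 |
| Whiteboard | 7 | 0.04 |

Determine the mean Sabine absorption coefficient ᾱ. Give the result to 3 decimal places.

S = Σ Sᵢ = 186.5 + 154.2 + 186.5 + 7 = 534.2 m².
Weighted sum Σ Sα = 124.266.
ᾱ = 124.266 / 534.2 = 0.233.

0.233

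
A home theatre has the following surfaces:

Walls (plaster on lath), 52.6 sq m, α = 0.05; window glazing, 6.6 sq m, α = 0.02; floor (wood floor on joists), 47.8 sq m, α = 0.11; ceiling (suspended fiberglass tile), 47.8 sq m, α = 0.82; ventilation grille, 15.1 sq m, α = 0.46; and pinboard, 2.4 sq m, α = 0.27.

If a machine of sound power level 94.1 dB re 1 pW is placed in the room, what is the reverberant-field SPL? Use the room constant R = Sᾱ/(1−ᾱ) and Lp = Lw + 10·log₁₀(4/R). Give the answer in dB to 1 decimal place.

A = 54.810 sabins; S = 172.3 sq m.
ᾱ = 54.810/172.3 = 0.3181; R = Sᾱ/(1−ᾱ) = 54.810/(1−0.3181) = 80.378 sq m.
Lp = 94.1 + 10·log₁₀(4/80.378) = 94.1 + (-13.03) = 81.1 dB.

81.1 dB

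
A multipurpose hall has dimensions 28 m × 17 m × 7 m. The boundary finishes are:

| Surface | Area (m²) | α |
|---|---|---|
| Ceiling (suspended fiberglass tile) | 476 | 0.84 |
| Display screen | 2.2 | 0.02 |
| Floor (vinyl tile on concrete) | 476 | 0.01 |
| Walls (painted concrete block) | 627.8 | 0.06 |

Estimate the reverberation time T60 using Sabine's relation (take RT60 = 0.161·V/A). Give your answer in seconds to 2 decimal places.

Summing Sᵢαᵢ: 399.840 + 0.044 + 4.760 + 37.668 → A = 442.312 sabins.
Volume V = 28 × 17 × 7 = 3332 m³.
T = 0.161 V/A = 0.161·3332/442.312 = 1.21 s.

1.21 sec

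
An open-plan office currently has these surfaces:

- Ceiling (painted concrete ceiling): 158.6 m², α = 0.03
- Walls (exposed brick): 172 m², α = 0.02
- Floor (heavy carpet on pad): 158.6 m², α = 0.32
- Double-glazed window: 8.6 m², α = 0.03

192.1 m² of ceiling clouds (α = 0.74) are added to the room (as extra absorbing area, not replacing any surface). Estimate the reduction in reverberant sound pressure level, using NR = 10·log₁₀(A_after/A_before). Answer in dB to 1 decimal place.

5.3 dB

Total absorption A_before = 158.6·0.03 + 172·0.02 + 158.6·0.32 + 8.6·0.03
  = 4.758 + 3.440 + 50.752 + 0.258 = 59.208 m² sabins.
Treatment contributes 192.1·0.74 = 142.154 sabins.
New total A_after = 201.362 sabins.
NR = 10·log₁₀(201.362/59.208) = 5.3 dB.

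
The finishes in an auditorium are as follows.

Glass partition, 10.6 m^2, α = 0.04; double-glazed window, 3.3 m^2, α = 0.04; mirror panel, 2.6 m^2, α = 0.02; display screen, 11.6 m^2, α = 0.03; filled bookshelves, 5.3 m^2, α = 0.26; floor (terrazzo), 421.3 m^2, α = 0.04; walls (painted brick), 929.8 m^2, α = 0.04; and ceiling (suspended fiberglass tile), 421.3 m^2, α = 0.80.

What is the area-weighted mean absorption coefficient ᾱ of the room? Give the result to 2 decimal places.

Total surface area S = 1805.8 m^2.
Weighted sum Σ Sα = 393.418.
ᾱ = A/S = 0.22.

0.22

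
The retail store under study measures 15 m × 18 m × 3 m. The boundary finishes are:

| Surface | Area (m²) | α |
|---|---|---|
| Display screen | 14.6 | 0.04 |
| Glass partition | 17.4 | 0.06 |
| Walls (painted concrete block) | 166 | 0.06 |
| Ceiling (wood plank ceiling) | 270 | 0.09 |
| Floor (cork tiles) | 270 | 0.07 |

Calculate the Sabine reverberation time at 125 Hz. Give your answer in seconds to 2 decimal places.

2.38 s

Equivalent absorption area: A = 14.6*0.04 + 17.4*0.06 + 166*0.06 + 270*0.09 + 270*0.07 = 54.788 m².
Volume V = 15 × 18 × 3 = 810 m³.
Sabine: RT60 = 0.161 × 810 / 54.788 = 2.38 s.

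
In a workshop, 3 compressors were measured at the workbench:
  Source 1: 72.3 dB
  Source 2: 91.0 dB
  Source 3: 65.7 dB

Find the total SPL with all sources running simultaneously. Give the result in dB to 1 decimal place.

Converting to relative power and adding: 10^(72.3/10) + 10^(91.0/10) + 10^(65.7/10) = 1.28e+09.
Combined level = 10 log₁₀(1.28e+09) = 91.1 dB.

91.1 dB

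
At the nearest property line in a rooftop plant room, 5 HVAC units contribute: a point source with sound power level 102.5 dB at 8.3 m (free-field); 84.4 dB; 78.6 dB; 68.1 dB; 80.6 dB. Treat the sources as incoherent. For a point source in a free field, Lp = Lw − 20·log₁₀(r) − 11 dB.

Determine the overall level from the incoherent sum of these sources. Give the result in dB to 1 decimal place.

86.9 dB

Source at 8.3 m: Lp = 102.5 − 20·log₁₀(8.3) − 11 = 73.1 dB.
Σ 10^(Lᵢ/10) = 4.896e+08.
L_total = 10·log₁₀(4.896e+08) = 86.9 dB.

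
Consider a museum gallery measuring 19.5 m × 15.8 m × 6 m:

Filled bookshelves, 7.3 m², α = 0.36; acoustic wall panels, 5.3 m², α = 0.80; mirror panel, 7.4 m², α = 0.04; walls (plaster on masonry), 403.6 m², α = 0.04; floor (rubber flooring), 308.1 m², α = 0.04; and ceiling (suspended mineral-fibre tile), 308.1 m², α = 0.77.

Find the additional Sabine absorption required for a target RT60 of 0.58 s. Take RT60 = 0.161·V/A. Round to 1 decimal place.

240.3 sabins

A₁ = Σ Sᵢαᵢ = 7.3*0.36 + 5.3*0.80 + 7.4*0.04 + 403.6*0.04 + 308.1*0.04 + 308.1*0.77 = 272.869 sabins.
Target A₂ = 0.161·1848.6/0.58 = 513.146 sabins (V = 1848.6 m³).
Shortfall: 513.146 − 272.869 = 240.3 sabins.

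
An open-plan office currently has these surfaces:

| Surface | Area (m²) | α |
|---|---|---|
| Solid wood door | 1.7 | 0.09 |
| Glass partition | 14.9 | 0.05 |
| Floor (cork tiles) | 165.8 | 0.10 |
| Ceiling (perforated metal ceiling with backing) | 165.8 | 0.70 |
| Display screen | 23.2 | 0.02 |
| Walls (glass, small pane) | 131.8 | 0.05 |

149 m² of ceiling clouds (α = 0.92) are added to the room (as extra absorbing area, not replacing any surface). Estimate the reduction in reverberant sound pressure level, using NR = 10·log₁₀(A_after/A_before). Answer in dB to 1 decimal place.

3.0 dB

Total absorption A_before = 1.7×0.09 + 14.9×0.05 + 165.8×0.10 + 165.8×0.70 + 23.2×0.02 + 131.8×0.05
  = 0.153 + 0.745 + 16.580 + 116.060 + 0.464 + 6.590 = 140.592 m² sabins.
Added absorption = 149 × 0.92 = 137.080 sabins.
New total A_after = 277.672 sabins.
Reduction = 10 log₁₀(A_after/A_before) = 10 log₁₀(1.9750) = 3.0 dB.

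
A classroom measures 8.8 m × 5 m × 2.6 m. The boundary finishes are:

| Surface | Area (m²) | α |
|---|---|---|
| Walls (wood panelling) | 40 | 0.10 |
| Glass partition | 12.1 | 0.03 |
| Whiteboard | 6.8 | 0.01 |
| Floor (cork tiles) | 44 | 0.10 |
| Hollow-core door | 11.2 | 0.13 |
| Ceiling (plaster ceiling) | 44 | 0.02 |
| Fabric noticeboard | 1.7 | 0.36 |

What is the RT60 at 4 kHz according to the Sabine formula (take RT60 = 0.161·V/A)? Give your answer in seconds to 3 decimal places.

1.564 sec

Summing Sᵢαᵢ: 4.000 + 0.363 + 0.068 + 4.400 + 1.456 + 0.880 + 0.612 → A = 11.779 sabins.
Room volume: 114.4 m³.
Sabine: RT60 = 0.161 × 114.4 / 11.779 = 1.564 s.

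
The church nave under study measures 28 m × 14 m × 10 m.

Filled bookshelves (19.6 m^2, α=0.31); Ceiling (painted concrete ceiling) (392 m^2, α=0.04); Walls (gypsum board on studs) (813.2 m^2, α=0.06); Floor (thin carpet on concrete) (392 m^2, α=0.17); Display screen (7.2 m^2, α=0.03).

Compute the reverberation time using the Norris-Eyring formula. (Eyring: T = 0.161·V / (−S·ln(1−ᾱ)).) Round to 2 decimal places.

Total surface area S = 19.6 + 392 + 813.2 + 392 + 7.2 = 1624.0 m^2.
Σ(Sᵢαᵢ) = 19.6×0.31 + 392×0.04 + 813.2×0.06 + 392×0.17 + 7.2×0.03 = 137.404.
Mean coefficient ᾱ = A/S = 0.0846.
−S·ln(1−ᾱ) = −1624.0 × ln(1 − 0.0846) = 143.552.
V = 28 × 14 × 10 = 3920 m³.
RT60 = 0.161 × 3920 / 143.552 = 4.40 s.

4.40 s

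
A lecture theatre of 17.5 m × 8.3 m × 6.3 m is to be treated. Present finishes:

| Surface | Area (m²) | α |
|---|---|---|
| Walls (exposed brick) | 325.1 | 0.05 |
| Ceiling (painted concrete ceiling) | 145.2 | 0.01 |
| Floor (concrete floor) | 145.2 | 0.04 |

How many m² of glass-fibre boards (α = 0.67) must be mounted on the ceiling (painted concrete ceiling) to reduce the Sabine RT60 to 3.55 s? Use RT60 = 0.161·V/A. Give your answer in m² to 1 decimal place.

Summing Sᵢαᵢ: 16.255 + 1.452 + 5.808 → A₁ = 23.515 sabins.
Required A₂ = 0.161·915.075/3.55 = 41.501 sabins.
ΔA needed = 41.501 − 23.515 = 17.986 sabins.
Net gain per m²: Δα = 0.67 − 0.01 = 0.66.
Area = ΔA/Δα = 17.986/0.66 = 27.3 m².

27.3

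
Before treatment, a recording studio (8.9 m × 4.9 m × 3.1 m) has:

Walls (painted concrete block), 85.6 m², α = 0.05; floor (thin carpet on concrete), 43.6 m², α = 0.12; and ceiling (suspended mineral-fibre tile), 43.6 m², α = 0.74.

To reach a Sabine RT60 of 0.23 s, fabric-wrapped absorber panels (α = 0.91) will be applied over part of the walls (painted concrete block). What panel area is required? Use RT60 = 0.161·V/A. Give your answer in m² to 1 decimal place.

61.5

Equivalent absorption area: A₁ = 85.6×0.05 + 43.6×0.12 + 43.6×0.74 = 41.776 m².
Required A₂ = 0.161·135.191/0.23 = 94.634 sabins.
Absorption to add: 94.634 − 41.776 = 52.858 sabins.
Each m² of panel replacing the walls (painted concrete block) adds (0.91 − 0.05) = 0.86 sabins.
Panel area = 52.858 / 0.86 = 61.5 m².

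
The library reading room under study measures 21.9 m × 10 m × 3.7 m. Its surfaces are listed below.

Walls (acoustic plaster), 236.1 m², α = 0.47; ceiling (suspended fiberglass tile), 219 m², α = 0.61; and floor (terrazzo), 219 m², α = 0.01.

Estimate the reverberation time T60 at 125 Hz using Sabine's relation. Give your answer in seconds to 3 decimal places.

Equivalent absorption area: A = 236.1·0.47 + 219·0.61 + 219·0.01 = 246.747 m².
V = 21.9·10·3.7 = 810.3 m³.
RT60 = 0.161 · V / A = 0.161 × 810.3 / 246.747 = 0.529 s.

0.529 s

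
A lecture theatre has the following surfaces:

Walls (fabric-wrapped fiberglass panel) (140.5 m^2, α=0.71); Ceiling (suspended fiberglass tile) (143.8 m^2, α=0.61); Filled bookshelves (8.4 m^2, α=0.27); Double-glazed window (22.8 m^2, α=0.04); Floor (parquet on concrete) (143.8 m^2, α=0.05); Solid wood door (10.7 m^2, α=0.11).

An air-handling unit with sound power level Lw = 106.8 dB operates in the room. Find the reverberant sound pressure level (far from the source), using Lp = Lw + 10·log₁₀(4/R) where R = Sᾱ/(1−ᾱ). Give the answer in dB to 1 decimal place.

A = 199.020 sabins; S = 470.0 m^2.
ᾱ = 0.4234, so room constant R = A/(1−ᾱ) = 345.161 m^2.
Lp = Lw + 10 log₁₀(4/R) = 106.8 -19.36 = 87.4 dB.

87.4 dB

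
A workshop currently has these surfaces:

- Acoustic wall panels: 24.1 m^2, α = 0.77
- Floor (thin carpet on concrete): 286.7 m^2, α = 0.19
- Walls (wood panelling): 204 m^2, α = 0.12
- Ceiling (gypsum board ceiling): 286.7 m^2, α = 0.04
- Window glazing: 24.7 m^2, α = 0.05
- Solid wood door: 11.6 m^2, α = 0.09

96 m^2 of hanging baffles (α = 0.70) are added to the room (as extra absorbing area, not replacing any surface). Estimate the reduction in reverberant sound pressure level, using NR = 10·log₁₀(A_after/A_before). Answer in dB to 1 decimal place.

2.1 dB

A_before = Σ Sᵢαᵢ = 24.1·0.77 + 286.7·0.19 + 204·0.12 + 286.7·0.04 + 24.7·0.05 + 11.6·0.09 = 111.257 sabins.
Added absorption = 96 × 0.70 = 67.200 sabins.
New total A_after = 178.457 sabins.
NR = 10·log₁₀(178.457/111.257) = 2.1 dB.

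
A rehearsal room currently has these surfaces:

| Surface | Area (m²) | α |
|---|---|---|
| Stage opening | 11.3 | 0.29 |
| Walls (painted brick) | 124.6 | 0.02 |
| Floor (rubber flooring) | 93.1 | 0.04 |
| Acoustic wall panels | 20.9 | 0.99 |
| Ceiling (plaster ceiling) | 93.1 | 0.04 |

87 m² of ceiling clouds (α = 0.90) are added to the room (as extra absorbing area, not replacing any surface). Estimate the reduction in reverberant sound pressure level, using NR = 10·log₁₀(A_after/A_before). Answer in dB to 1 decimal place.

Summing Sᵢαᵢ: 3.277 + 2.492 + 3.724 + 20.691 + 3.724 → A_before = 33.908 sabins.
Added absorption = 87 × 0.90 = 78.300 sabins.
New total A_after = 112.208 sabins.
NR = 10·log₁₀(112.208/33.908) = 5.2 dB.

5.2 dB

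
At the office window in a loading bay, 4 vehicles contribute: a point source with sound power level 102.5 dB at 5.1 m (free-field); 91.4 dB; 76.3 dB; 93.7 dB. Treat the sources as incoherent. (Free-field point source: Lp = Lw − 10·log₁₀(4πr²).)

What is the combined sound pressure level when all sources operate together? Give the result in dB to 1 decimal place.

95.8 dB

Source at 5.1 m: Lp = 102.5 − 10·log₁₀(4π·5.1²) = 102.5 − 10·log₁₀(326.851) = 77.4 dB.
Sum in the linear (power) domain: Σ 10^(Lᵢ/10) = 10^(77.4/10) + 10^(91.4/10) + 10^(76.3/10) + 10^(93.7/10) = 3.822e+09.
Back to dB: 10·log₁₀ Σ = 95.8 dB.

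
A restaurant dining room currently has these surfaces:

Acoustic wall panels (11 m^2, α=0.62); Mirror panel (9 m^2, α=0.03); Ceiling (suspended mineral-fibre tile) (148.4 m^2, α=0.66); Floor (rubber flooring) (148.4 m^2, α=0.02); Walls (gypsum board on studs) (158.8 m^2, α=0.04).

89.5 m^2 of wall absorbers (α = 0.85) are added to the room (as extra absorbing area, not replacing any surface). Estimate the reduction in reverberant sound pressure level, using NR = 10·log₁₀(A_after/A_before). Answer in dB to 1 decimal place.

2.2 dB

A_before = Σ Sᵢαᵢ = 11×0.62 + 9×0.03 + 148.4×0.66 + 148.4×0.02 + 158.8×0.04 = 114.354 sabins.
Treatment contributes 89.5·0.85 = 76.075 sabins.
New total A_after = 190.429 sabins.
Reduction = 10 log₁₀(A_after/A_before) = 10 log₁₀(1.6653) = 2.2 dB.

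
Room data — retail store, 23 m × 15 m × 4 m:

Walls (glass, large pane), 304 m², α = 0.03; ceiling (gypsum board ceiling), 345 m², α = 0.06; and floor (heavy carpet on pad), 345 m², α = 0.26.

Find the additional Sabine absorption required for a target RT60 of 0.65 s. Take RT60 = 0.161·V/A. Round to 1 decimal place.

222.3 sabins

Summing Sᵢαᵢ: 9.120 + 20.700 + 89.700 → A₁ = 119.520 sabins.
V = 1380 m³. Required absorption A₂ = 0.161 × 1380 / 0.65 = 341.815 sabins.
Shortfall: 341.815 − 119.520 = 222.3 sabins.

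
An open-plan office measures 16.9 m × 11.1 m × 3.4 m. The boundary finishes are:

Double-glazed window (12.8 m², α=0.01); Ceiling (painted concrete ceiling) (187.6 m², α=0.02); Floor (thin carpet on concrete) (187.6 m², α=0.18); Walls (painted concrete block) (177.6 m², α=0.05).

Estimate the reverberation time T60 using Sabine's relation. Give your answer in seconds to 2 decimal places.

2.21 s

Equivalent absorption area: A = 12.8×0.01 + 187.6×0.02 + 187.6×0.18 + 177.6×0.05 = 46.528 m².
V = 16.9·11.1·3.4 = 637.806 m³.
Sabine: RT60 = 0.161 × 637.806 / 46.528 = 2.21 s.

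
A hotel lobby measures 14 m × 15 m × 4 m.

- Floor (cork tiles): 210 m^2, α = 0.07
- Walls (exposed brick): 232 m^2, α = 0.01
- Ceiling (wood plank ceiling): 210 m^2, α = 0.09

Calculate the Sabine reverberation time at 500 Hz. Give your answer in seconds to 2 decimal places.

3.77 sec

Total absorption A = 210*0.07 + 232*0.01 + 210*0.09
  = 14.700 + 2.320 + 18.900 = 35.920 m^2 sabins.
Room volume: 840 m³.
RT60 = 0.161 · V / A = 0.161 × 840 / 35.920 = 3.77 s.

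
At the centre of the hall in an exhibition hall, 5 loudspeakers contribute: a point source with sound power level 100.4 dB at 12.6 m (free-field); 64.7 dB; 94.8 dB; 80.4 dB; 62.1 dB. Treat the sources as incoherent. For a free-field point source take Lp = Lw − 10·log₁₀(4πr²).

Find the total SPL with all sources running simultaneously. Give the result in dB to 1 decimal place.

95.0 dB

Source at 12.6 m: Lp = 100.4 − 10·log₁₀(4π·12.6²) = 100.4 − 10·log₁₀(1995.037) = 67.4 dB.
Converting to relative power and adding: 10^(67.4/10) + 10^(64.7/10) + 10^(94.8/10) + 10^(80.4/10) + 10^(62.1/10) = 3.14e+09.
Back to dB: 10·log₁₀ Σ = 95.0 dB.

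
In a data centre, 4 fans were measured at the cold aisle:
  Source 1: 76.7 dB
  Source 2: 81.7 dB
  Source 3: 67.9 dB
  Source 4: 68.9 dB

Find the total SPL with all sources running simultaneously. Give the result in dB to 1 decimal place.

Sum in the linear (power) domain: Σ 10^(Lᵢ/10) = 10^(76.7/10) + 10^(81.7/10) + 10^(67.9/10) + 10^(68.9/10) = 2.086e+08.
Back to dB: 10·log₁₀ Σ = 83.2 dB.

83.2 dB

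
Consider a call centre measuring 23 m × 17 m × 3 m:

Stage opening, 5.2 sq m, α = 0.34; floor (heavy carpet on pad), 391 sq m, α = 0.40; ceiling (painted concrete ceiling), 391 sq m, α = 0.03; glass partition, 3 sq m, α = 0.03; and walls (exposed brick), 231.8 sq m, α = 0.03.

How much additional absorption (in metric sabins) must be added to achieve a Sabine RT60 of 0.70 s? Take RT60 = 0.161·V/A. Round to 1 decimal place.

92.8 sabins

Total absorption A₁ = 5.2·0.34 + 391·0.40 + 391·0.03 + 3·0.03 + 231.8·0.03
  = 1.768 + 156.400 + 11.730 + 0.090 + 6.954 = 176.942 sq m sabins.
Target A₂ = 0.161·1173/0.70 = 269.790 sabins (V = 1173 m³).
Shortfall: 269.790 − 176.942 = 92.8 sabins.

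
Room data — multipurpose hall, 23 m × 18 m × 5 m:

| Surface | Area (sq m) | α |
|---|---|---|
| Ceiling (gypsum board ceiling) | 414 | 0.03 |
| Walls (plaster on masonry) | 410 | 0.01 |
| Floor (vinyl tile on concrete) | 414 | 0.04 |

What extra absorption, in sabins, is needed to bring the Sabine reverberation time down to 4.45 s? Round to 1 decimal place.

Summing Sᵢαᵢ: 12.420 + 4.100 + 16.560 → A₁ = 33.080 sabins.
For T = 4.45 s, need A₂ = 0.161·V/T = 0.161·2070/4.45 = 74.892 sabins.
Shortfall: 74.892 − 33.080 = 41.8 sabins.

41.8 sabins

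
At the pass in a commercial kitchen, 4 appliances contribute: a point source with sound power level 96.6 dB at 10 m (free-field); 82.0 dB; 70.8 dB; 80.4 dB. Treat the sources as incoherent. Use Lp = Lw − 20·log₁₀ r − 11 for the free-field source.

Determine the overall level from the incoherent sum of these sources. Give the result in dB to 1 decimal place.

Source at 10 m: Lp = 96.6 − 20·log₁₀(10) − 11 = 65.6 dB.
Converting to relative power and adding: 10^(65.6/10) + 10^(82.0/10) + 10^(70.8/10) + 10^(80.4/10) = 2.838e+08.
Combined level = 10 log₁₀(2.838e+08) = 84.5 dB.

84.5 dB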